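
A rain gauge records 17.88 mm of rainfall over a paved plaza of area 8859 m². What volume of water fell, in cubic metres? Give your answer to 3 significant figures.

1 mm over 1 m² is 1 L, so volume = 17.88 × 8859 = 158398.92 L = 158 m³.

158 cubic metres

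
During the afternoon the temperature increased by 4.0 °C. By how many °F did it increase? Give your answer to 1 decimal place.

7.2 °F

Converting a difference, only the 9/5 scale factor applies: Δ°F = 4.0 × 1.8 = 7.2 °F.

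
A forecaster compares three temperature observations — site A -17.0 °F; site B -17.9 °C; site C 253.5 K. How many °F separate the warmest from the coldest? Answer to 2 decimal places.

16.78 °F

site A: -17.0 °F = -27.222 °C.
site C: 253.5 K = -19.650 °C.
Spread: (-17.900) − (-27.222) = 9.322 °C = 16.78 °F.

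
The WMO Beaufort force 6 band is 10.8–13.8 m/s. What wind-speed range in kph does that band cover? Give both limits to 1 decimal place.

10.8–13.8 m/s × 3.6 = 38.9–49.7 km/h.

38.9 to 49.7 km/h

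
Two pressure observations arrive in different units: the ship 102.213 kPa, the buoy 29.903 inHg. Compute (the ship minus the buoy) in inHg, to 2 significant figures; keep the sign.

0.28 inHg

the ship: 102.213 kPa = 30.1835 inHg.
Difference: 30.1835 − 29.9030 = 0.28 inHg.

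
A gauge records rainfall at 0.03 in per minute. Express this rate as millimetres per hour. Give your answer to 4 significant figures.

45.72 mm/hour

0.03 in/minute × 25.4 mm/in × 60 minute/hour = 45.72 mm/hour.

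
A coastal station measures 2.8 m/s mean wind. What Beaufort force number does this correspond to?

2.8 m/s lies in the Beaufort 2 band (light breeze, 1.6–3.3 m/s).

Beaufort force 2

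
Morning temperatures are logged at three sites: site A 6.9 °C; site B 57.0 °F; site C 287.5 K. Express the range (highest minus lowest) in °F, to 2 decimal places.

site B: 57.0 °F = 13.889 °C.
site C: 287.5 K = 14.350 °C.
Spread: 14.350 − 6.900 = 7.450 °C = 13.41 °F.

13.41 °F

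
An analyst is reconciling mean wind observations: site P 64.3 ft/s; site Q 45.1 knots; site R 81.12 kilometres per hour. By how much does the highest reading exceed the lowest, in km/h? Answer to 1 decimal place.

site P: 64.3 ft/s = 70.555 km/h.
site Q: 45.1 kt = 83.525 km/h.
Spread: 83.525 − 70.555 = 13.0 km/h.

13.0 km/h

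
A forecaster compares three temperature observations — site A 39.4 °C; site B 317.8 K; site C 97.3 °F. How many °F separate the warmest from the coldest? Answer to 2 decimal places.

site B: 317.8 K = 44.650 °C.
site C: 97.3 °F = 36.278 °C.
Spread: 44.650 − 36.278 = 8.372 °C = 15.07 °F.

15.07 °F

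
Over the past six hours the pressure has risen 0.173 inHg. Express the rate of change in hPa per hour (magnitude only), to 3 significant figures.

0.976 hPa per hour

0.173 inHg / 6 h × 33.8639 hPa/inHg = 0.976 hPa/h.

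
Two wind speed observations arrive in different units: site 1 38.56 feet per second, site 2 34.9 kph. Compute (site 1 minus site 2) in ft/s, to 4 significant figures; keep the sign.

site 2: 34.9 km/h = 31.80592 ft/s.
Difference: 38.56000 − 31.80592 = 6.754 ft/s.

6.754 ft/s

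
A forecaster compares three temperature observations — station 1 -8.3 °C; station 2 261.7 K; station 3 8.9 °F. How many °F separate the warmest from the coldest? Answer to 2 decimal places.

station 2: 261.7 K = -11.450 °C.
station 3: 8.9 °F = -12.833 °C.
Spread: (-8.300) − (-12.833) = 4.533 °C = 8.16 °F.

8.16 °F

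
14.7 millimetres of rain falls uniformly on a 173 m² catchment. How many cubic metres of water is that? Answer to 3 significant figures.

1 mm over 1 m² is 1 L, so volume = 14.7 × 173 = 2543.1 L = 2.54 m³.

2.54 cubic metres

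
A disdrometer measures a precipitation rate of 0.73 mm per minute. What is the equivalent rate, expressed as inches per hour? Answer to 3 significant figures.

1.72 in/hour

0.73 mm/minute × 0.0393701 in/mm × 60 minute/hour = 1.72 in/hour.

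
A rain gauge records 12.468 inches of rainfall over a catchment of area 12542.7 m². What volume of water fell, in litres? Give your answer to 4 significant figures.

3972000 litres

Depth: 12.468 in × 25.4 = 316.6872 mm.
1 mm over 1 m² is 1 L, so volume = 316.6872 × 12542.7 = 3972112.5 L ≈ 3972000 L.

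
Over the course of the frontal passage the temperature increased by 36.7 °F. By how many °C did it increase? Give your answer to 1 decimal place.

A change of 1 °C equals a change of 1.8 °F: Δ°C = 36.7 × 0.5556 = 20.4 °C.

20.4 °C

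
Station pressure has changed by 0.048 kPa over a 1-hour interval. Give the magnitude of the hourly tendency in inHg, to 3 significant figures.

0.048 kPa / 1 h × 0.2953 inHg/kPa = 0.0142 inHg/h.

0.0142 inHg per hour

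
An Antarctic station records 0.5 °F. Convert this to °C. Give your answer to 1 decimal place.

-17.5 °C

°C = (°F − 32) × 5/9 = (0.5 − 32) / 1.8 = -17.5 °C.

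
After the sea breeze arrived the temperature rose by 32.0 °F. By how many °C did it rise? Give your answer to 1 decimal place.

17.8 °C

Converting a difference, only the 9/5 scale factor applies: Δ°C = 32.0 × 0.5556 = 17.8 °C.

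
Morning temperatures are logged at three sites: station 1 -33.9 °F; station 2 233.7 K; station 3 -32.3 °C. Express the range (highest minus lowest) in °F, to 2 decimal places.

12.87 °F

station 1: -33.9 °F = -36.611 °C.
station 2: 233.7 K = -39.450 °C.
Spread: (-32.300) − (-39.450) = 7.150 °C = 12.87 °F.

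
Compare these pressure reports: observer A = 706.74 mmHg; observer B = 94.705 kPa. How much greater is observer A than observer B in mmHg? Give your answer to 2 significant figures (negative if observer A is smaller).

observer B: 94.705 kPa = 710.346 mmHg.
Difference: 706.740 − 710.346 = -3.6 mmHg.

-3.6 mmHg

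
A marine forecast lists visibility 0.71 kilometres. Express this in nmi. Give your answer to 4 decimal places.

0.3834 nmi

1 km = 0.539957 nmi, so 0.71 × 0.539957 = 0.3834 nmi.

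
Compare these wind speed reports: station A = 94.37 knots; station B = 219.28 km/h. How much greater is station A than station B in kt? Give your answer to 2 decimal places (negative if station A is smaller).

-24.03 kt

station B: 219.28 km/h = 118.4017 kt.
Difference: 94.3700 − 118.4017 = -24.03 kt.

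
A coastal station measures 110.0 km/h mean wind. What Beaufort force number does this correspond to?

Beaufort force 11

110.0 km/h = 30.6 m/s, which is Beaufort 11 (violent storm, 28.5–32.6 m/s).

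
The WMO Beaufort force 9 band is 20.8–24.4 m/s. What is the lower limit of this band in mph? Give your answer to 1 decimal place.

20.8–24.4 m/s × 2.237 = 46.5–54.6 mph.

46.5 mph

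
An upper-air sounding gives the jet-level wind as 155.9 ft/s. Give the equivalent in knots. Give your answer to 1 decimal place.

1 ft/s = 0.592484 kt, so 155.9 × 0.592484 = 92.4 kt.

92.4 kt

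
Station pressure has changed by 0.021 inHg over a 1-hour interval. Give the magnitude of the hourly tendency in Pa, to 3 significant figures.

71.1 Pa per hour

0.021 inHg / 1 h × 3386.39 Pa/inHg = 71.1 Pa/h.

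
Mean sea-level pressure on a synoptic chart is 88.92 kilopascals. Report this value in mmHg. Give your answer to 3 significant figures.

667 mmHg

1 kPa = 7.50062 mmHg, so 88.92 × 7.50062 = 667 mmHg.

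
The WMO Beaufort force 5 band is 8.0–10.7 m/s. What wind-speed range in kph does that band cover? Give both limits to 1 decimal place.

8.0–10.7 m/s × 3.6 = 28.8–38.5 km/h.

28.8 to 38.5 km/h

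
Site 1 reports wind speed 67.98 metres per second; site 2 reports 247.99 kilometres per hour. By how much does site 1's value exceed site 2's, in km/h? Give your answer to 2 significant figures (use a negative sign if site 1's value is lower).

site 1: 67.98 m/s = 244.728 km/h.
Difference: 244.728 − 247.990 = -3.3 km/h.

-3.3 km/h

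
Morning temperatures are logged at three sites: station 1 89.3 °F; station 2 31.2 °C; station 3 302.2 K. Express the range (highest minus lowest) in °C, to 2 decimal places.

2.78 °C

station 1: 89.3 °F = 31.833 °C.
station 3: 302.2 K = 29.050 °C.
Spread: 31.833 − 29.050 = 2.783 °C.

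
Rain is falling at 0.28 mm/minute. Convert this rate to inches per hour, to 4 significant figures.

0.6614 in/hour

0.28 mm/minute × 0.0393701 in/mm × 60 minute/hour = 0.6614 in/hour.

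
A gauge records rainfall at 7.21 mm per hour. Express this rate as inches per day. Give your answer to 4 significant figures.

6.813 in/day

7.21 mm/hour × 0.0393701 in/mm × 24 hour/day = 6.813 in/day.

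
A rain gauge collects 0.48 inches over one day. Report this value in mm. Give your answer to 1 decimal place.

12.2 mm

1 in = 25.4 mm, so 0.48 × 25.4 = 12.2 mm.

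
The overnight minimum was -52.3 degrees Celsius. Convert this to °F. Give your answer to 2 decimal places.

-62.14 °F

°F = °C × 9/5 + 32 = -52.3 × 1.8 + 32 = -62.14 °F.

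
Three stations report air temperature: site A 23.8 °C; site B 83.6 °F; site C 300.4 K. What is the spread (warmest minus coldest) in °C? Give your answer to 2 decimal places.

4.87 °C

site B: 83.6 °F = 28.667 °C.
site C: 300.4 K = 27.250 °C.
Spread: 28.667 − 23.800 = 4.867 °C.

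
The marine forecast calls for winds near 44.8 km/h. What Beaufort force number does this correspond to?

Beaufort force 6

44.8 km/h = 12.4 m/s, which is Beaufort 6 (strong breeze, 10.8–13.8 m/s).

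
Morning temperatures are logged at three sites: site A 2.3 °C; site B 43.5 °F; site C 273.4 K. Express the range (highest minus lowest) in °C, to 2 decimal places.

site B: 43.5 °F = 6.389 °C.
site C: 273.4 K = 0.250 °C.
Spread: 6.389 − 0.250 = 6.139 °C.

6.14 °C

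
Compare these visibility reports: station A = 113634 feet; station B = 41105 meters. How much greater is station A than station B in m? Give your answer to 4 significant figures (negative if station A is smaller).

-6469 m

station A: 113634 ft = 34635.64 m.
Difference: 34635.64 − 41105.00 = -6469 m.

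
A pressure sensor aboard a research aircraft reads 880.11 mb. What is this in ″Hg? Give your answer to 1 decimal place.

1 mb = 0.02953 inHg, so 880.11 × 0.02953 = 26.0 inHg.

26.0 inHg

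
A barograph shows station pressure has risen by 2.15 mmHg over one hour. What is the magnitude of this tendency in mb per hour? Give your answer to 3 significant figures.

2.87 mb per hour

2.15 mmHg / 1 h × 1.33322 mb/mmHg = 2.87 mb/h.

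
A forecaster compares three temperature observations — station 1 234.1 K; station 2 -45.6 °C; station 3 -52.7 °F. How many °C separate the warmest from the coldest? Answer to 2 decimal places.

8.01 °C

station 1: 234.1 K = -39.050 °C.
station 3: -52.7 °F = -47.056 °C.
Spread: (-39.050) − (-47.056) = 8.006 °C.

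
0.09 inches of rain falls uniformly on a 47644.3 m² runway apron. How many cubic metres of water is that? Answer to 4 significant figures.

108.9 cubic metres

Depth: 0.09 in × 25.4 = 2.286 mm.
1 mm over 1 m² is 1 L, so volume = 2.286 × 47644.3 = 108914.87 L = 108.9 m³.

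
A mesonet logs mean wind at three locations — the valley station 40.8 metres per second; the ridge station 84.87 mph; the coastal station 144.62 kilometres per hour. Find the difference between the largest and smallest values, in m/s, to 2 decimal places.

2.86 m/s

the ridge station: 84.87 mph = 37.9403 m/s.
the coastal station: 144.62 km/h = 40.1722 m/s.
Spread: 40.8000 − 37.9403 = 2.86 m/s.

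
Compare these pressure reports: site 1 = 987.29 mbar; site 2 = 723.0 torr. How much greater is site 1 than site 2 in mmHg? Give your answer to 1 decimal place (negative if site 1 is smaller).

17.5 mmHg

site 1: 987.29 mb = 740.528 mmHg.
Difference: 740.528 − 723.000 = 17.5 mmHg.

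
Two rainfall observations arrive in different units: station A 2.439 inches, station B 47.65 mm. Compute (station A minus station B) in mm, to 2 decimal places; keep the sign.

14.30 mm

station A: 2.439 in = 61.9506 mm.
Difference: 61.9506 − 47.6500 = 14.30 mm.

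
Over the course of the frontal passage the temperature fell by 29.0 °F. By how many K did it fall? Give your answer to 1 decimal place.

16.1 K

A change of 1 °C equals a change of 1.8 °F: ΔK = 29.0 × 0.5556 = 16.1 K.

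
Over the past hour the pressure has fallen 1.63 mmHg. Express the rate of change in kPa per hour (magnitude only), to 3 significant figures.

0.217 kPa per hour

1.63 mmHg / 1 h × 0.133322 kPa/mmHg = 0.217 kPa/h.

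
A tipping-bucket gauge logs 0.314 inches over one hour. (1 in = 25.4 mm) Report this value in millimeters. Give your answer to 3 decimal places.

1 in = 25.4 mm, so 0.314 × 25.4 = 7.976 mm.

7.976 mm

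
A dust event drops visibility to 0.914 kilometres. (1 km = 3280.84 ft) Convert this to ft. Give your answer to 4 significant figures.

1 km = 3280.84 ft, so 0.914 × 3280.84 = 2999 ft.

2999 ft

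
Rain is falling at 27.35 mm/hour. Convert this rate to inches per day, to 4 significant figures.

25.84 in/day

27.35 mm/hour × 0.0393701 in/mm × 24 hour/day = 25.84 in/day.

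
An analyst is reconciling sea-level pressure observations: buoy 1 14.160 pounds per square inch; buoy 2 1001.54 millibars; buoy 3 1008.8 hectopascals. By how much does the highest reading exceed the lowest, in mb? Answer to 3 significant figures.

32.5 mb

buoy 1: 14.160 psi = 976.298 mb.
buoy 3: 1008.8 hPa = 1008.800 mb.
Spread: 1008.800 − 976.298 = 32.5 mb.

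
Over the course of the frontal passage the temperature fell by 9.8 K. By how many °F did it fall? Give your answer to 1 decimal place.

17.6 °F

A change of 1 °C equals a change of 1.8 °F: Δ°F = 9.8 × 1.8 = 17.6 °F.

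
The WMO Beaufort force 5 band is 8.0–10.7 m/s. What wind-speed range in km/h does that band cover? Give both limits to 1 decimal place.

28.8 to 38.5 km/h

8.0–10.7 m/s × 3.6 = 28.8–38.5 km/h.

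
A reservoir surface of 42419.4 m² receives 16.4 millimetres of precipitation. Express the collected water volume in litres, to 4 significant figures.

695700 litres

1 mm over 1 m² is 1 L, so volume = 16.4 × 42419.4 = 695678.16 L ≈ 695700 L.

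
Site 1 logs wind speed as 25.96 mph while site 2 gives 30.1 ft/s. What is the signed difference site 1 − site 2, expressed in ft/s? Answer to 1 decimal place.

8.0 ft/s

site 1: 25.96 mph = 38.075 ft/s.
Difference: 38.075 − 30.100 = 8.0 ft/s.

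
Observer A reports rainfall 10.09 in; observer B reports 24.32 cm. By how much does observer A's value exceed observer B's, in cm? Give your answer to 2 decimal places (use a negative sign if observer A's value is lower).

observer A: 10.09 in = 25.6286 cm.
Difference: 25.6286 − 24.3200 = 1.31 cm.

1.31 cm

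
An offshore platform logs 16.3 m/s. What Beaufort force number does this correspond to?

16.3 m/s lies in the Beaufort 7 band (near gale, 13.9–17.1 m/s).

Beaufort force 7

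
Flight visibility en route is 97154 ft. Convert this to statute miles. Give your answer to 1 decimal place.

1 ft = 0.000189394 SM, so 97154 × 0.000189394 = 18.4 SM.

18.4 SM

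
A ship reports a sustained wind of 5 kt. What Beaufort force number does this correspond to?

5 kt lies in the Beaufort 2 band (light breeze, 4–6 kt).

Beaufort force 2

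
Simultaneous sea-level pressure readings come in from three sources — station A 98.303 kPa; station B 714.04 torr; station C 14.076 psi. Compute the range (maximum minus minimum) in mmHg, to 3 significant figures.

23.3 mmHg

station A: 98.303 kPa = 737.333 mmHg.
station C: 14.076 psi = 727.939 mmHg.
Spread: 737.333 − 714.040 = 23.3 mmHg.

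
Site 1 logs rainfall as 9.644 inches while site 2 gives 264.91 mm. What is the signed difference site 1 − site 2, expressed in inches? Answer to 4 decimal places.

-0.7855 in

site 2: 264.91 mm = 10.429528 in.
Difference: 9.644000 − 10.429528 = -0.7855 in.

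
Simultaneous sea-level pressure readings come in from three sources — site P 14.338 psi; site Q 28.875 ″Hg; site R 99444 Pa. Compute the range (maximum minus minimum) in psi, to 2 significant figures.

0.24 psi

site Q: 28.875 inHg = 14.1821 psi.
site R: 99444 Pa = 14.4231 psi.
Spread: 14.4231 − 14.1821 = 0.24 psi.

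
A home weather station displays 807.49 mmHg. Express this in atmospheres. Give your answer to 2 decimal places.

1.06 atm

1 mmHg = 0.00131579 atm, so 807.49 × 0.00131579 = 1.06 atm.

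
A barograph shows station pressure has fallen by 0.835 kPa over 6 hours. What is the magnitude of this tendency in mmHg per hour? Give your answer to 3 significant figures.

0.835 kPa / 6 h × 7.50062 mmHg/kPa = 1.04 mmHg/h.

1.04 mmHg per hour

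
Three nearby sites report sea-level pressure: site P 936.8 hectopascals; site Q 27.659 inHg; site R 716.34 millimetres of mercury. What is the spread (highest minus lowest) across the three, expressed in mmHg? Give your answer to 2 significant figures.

site P: 936.8 hPa = 702.66 mmHg.
site Q: 27.659 inHg = 702.54 mmHg.
Spread: 716.34 − 702.54 = 14 mmHg.

14 mmHg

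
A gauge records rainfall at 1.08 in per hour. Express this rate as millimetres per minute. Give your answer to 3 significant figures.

1.08 in/hour × 25.4 mm/in × 0.0166667 hour/minute = 0.457 mm/minute.

0.457 mm/minute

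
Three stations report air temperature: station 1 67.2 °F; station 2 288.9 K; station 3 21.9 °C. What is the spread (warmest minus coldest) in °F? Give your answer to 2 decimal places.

station 1: 67.2 °F = 19.556 °C.
station 2: 288.9 K = 15.750 °C.
Spread: 21.900 − 15.750 = 6.150 °C = 11.07 °F.

11.07 °F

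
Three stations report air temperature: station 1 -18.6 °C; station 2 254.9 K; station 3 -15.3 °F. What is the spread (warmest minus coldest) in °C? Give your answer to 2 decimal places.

8.03 °C

station 2: 254.9 K = -18.250 °C.
station 3: -15.3 °F = -26.278 °C.
Spread: (-18.250) − (-26.278) = 8.028 °C.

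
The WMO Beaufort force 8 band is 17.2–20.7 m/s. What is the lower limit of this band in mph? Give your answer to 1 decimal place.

17.2–20.7 m/s × 2.237 = 38.5–46.3 mph.

38.5 mph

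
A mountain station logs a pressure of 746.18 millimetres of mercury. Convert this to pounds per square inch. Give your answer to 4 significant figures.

1 mmHg = 0.0193368 psi, so 746.18 × 0.0193368 = 14.43 psi.

14.43 psi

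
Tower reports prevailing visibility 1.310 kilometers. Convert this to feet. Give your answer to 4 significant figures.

4298 ft

1 km = 3280.84 ft, so 1.310 × 3280.84 = 4298 ft.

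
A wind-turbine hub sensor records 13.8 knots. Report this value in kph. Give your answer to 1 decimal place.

25.6 km/h

1 kt = 1.852 km/h, so 13.8 × 1.852 = 25.6 km/h.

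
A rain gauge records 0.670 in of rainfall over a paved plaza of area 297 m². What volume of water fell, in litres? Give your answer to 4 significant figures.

5054 litres

Depth: 0.670 in × 25.4 = 17.018 mm.
1 mm over 1 m² is 1 L, so volume = 17.018 × 297 = 5054.346 L ≈ 5054 L.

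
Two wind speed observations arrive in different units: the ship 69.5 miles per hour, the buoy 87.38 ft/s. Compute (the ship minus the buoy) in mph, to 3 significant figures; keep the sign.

the buoy: 87.38 ft/s = 59.5773 mph.
Difference: 69.5000 − 59.5773 = 9.92 mph.

9.92 mph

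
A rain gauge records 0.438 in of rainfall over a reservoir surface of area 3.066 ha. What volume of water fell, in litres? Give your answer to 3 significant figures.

Depth: 0.438 in × 25.4 = 11.1252 mm.
Area: 3.066 ha = 30660 m².
1 mm over 1 m² is 1 L, so volume = 11.1252 × 30660 = 341098.63 L ≈ 341000 L.

341000 litres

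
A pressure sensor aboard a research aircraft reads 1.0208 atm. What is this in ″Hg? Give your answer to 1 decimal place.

30.5 inHg

1 atm = 29.9213 inHg, so 1.0208 × 29.9213 = 30.5 inHg.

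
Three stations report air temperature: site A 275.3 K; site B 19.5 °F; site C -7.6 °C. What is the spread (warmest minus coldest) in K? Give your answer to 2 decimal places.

9.75 K

site A: 275.3 K = 2.150 °C.
site B: 19.5 °F = -6.944 °C.
Spread: 2.150 − (-7.600) = 9.750 °C.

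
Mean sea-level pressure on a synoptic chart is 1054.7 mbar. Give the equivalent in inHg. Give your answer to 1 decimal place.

31.1 inHg

1 mb = 0.02953 inHg, so 1054.7 × 0.02953 = 31.1 inHg.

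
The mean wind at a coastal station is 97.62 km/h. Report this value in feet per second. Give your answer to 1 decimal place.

89.0 ft/s

1 km/h = 0.911344 ft/s, so 97.62 × 0.911344 = 89.0 ft/s.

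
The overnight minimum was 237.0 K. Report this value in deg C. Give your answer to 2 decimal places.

-36.15 °C

°C = 237.0 − 273.15 = -36.15 °C.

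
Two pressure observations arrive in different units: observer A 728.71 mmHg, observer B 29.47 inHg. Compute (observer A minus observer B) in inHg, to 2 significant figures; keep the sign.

-0.78 inHg

observer A: 728.71 mmHg = 28.6894 inHg.
Difference: 28.6894 − 29.4700 = -0.78 inHg.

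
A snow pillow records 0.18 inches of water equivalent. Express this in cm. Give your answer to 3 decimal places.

1 in = 2.54 cm, so 0.18 × 2.54 = 0.457 cm.

0.457 cm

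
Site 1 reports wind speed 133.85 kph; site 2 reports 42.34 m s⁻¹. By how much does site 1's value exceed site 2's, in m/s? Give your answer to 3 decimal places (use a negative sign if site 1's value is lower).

site 1: 133.85 km/h = 37.18056 m/s.
Difference: 37.18056 − 42.34000 = -5.159 m/s.

-5.159 m/s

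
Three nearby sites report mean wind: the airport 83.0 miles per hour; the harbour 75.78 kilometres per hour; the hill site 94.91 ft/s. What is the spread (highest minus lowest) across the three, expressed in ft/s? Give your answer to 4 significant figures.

52.67 ft/s

the airport: 83.0 mph = 121.7333 ft/s.
the harbour: 75.78 km/h = 69.0617 ft/s.
Spread: 121.7333 − 69.0617 = 52.67 ft/s.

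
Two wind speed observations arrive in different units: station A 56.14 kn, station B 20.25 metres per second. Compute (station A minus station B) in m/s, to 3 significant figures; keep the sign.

station A: 56.14 kt = 28.8809 m/s.
Difference: 28.8809 − 20.2500 = 8.63 m/s.

8.63 m/s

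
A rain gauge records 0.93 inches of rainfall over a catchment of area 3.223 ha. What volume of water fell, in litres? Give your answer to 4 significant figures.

761300 litres

Depth: 0.93 in × 25.4 = 23.622 mm.
Area: 3.223 ha = 32230 m².
1 mm over 1 m² is 1 L, so volume = 23.622 × 32230 = 761337.06 L ≈ 761300 L.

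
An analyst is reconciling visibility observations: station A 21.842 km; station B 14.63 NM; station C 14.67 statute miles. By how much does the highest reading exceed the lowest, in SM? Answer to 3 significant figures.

station A: 21.842 km = 13.5720 SM.
station B: 14.63 nmi = 16.8359 SM.
Spread: 16.8359 − 13.5720 = 3.26 SM.

3.26 SM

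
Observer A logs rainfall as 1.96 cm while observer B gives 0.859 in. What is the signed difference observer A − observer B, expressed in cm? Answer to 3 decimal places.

observer B: 0.859 in = 2.18186 cm.
Difference: 1.96000 − 2.18186 = -0.222 cm.

-0.222 cm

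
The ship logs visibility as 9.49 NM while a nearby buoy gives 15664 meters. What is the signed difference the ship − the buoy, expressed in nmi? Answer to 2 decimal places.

1.03 nmi

the buoy: 15664 m = 8.4579 nmi.
Difference: 9.4900 − 8.4579 = 1.03 nmi.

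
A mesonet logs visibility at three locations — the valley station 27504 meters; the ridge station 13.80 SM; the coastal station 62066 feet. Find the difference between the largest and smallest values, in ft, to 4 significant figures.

the valley station: 27504 m = 90236.22 ft.
the ridge station: 13.80 SM = 72864.00 ft.
Spread: 90236.22 − 62066.00 = 28170 ft.

28170 ft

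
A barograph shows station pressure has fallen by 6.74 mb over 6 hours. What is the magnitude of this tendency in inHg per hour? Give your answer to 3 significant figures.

6.74 mb / 6 h × 0.02953 inHg/mb = 0.0332 inHg/h.

0.0332 inHg per hour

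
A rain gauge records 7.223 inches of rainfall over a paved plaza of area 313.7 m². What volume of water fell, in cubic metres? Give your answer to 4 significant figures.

Depth: 7.223 in × 25.4 = 183.4642 mm.
1 mm over 1 m² is 1 L, so volume = 183.4642 × 313.7 = 57552.72 L = 57.55 m³.

57.55 cubic metres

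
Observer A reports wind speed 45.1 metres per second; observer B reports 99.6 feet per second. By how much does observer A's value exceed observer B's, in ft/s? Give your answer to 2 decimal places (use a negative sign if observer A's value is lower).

observer A: 45.1 m/s = 147.9659 ft/s.
Difference: 147.9659 − 99.6000 = 48.37 ft/s.

48.37 ft/s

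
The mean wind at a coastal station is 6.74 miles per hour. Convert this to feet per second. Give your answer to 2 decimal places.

9.89 ft/s

1 mph = 1.46667 ft/s, so 6.74 × 1.46667 = 9.89 ft/s.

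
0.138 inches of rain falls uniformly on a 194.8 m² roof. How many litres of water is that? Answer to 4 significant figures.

Depth: 0.138 in × 25.4 = 3.5052 mm.
1 mm over 1 m² is 1 L, so volume = 3.5052 × 194.8 = 682.81296 L ≈ 682.8 L.

682.8 litres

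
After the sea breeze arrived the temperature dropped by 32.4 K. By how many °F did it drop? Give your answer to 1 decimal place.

Converting a difference, only the 9/5 scale factor applies: Δ°F = 32.4 × 1.8 = 58.3 °F.

58.3 °F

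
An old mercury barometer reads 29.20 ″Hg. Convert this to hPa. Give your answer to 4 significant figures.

1 inHg = 33.8639 hPa, so 29.20 × 33.8639 = 988.8 hPa.

988.8 hPa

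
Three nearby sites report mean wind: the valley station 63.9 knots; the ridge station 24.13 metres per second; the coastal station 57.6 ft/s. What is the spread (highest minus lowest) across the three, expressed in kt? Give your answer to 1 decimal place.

the ridge station: 24.13 m/s = 46.905 kt.
the coastal station: 57.6 ft/s = 34.127 kt.
Spread: 63.900 − 34.127 = 29.8 kt.

29.8 kt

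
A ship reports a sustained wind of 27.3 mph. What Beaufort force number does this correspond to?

Beaufort force 6

27.3 mph = 12.2 m/s, which is Beaufort 6 (strong breeze, 10.8–13.8 m/s).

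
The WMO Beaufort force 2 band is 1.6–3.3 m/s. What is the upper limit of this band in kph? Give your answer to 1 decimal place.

1.6–3.3 m/s × 3.6 = 5.8–11.9 km/h.

11.9 km/h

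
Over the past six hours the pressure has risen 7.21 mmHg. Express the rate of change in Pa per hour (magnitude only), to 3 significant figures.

160 Pa per hour

7.21 mmHg / 6 h × 133.322 Pa/mmHg = 160 Pa/h.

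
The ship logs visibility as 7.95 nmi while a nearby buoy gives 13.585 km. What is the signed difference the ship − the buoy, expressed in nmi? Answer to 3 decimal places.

0.615 nmi

the buoy: 13.585 km = 7.33531 nmi.
Difference: 7.95000 − 7.33531 = 0.615 nmi.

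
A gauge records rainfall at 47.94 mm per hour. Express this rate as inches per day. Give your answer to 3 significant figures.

45.3 in/day

47.94 mm/hour × 0.0393701 in/mm × 24 hour/day = 45.3 in/day.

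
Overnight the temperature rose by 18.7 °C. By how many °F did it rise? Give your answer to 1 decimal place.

Converting a difference, only the 9/5 scale factor applies: Δ°F = 18.7 × 1.8 = 33.7 °F.

33.7 °F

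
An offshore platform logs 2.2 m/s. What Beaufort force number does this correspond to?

2.2 m/s lies in the Beaufort 2 band (light breeze, 1.6–3.3 m/s).

Beaufort force 2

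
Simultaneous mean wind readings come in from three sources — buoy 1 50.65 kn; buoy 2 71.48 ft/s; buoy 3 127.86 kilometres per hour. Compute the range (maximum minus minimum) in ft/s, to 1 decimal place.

buoy 1: 50.65 kt = 85.488 ft/s.
buoy 3: 127.86 km/h = 116.524 ft/s.
Spread: 116.524 − 71.480 = 45.0 ft/s.

45.0 ft/s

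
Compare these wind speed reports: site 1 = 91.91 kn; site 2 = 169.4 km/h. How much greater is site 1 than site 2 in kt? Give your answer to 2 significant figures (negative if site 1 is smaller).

site 2: 169.4 km/h = 91.4687 kt.
Difference: 91.9100 − 91.4687 = 0.44 kt.

0.44 kt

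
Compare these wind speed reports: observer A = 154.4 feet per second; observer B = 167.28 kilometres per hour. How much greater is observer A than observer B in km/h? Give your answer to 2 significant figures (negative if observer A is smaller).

observer A: 154.4 ft/s = 169.420 km/h.
Difference: 169.420 − 167.280 = 2.1 km/h.

2.1 km/h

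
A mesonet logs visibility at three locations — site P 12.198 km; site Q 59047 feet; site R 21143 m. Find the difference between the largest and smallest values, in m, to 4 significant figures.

site P: 12.198 km = 12198.00 m.
site Q: 59047 ft = 17997.53 m.
Spread: 21143.00 − 12198.00 = 8945 m.

8945 m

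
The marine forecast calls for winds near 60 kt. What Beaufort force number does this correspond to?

Beaufort force 11

60 kt lies in the Beaufort 11 band (violent storm, 56–63 kt).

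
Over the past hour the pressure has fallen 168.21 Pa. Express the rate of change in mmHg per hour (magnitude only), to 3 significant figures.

168.21 Pa / 1 h × 0.00750062 mmHg/Pa = 1.26 mmHg/h.

1.26 mmHg per hour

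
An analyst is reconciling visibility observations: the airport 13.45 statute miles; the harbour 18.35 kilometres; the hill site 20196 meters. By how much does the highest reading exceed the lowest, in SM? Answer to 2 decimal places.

the harbour: 18.35 km = 11.4022 SM.
the hill site: 20196 m = 12.5492 SM.
Spread: 13.4500 − 11.4022 = 2.05 SM.

2.05 SM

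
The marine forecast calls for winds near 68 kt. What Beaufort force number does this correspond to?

68 kt lies in the Beaufort 12 band (hurricane force, ≥64 kt).

Beaufort force 12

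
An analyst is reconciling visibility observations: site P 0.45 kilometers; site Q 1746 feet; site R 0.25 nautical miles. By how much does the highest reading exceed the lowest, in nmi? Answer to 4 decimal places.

0.0444 nmi

site P: 0.45 km = 0.242981 nmi.
site Q: 1746 ft = 0.287355 nmi.
Spread: 0.287355 − 0.242981 = 0.0444 nmi.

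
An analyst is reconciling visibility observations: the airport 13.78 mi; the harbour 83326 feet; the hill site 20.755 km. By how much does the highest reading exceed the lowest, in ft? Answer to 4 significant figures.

15230 ft

the airport: 13.78 SM = 72758.40 ft.
the hill site: 20.755 km = 68093.83 ft.
Spread: 83326.00 − 68093.83 = 15230 ft.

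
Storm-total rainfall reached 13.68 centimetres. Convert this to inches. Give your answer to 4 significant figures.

5.386 in

1 cm = 0.393701 in, so 13.68 × 0.393701 = 5.386 in.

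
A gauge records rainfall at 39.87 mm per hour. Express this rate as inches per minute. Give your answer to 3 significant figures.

39.87 mm/hour × 0.0393701 in/mm × 0.0166667 hour/minute = 0.0262 in/minute.

0.0262 in/minute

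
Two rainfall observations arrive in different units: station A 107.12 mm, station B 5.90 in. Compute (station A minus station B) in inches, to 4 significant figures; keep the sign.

-1.683 in

station A: 107.12 mm = 4.21732 in.
Difference: 4.21732 − 5.90000 = -1.683 in.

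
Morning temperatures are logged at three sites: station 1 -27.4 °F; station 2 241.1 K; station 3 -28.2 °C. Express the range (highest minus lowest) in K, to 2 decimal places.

4.80 K

station 1: -27.4 °F = -33.000 °C.
station 2: 241.1 K = -32.050 °C.
Spread: (-28.200) − (-33.000) = 4.800 °C.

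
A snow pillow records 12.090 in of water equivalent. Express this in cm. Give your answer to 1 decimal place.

1 in = 2.54 cm, so 12.090 × 2.54 = 30.7 cm.

30.7 cm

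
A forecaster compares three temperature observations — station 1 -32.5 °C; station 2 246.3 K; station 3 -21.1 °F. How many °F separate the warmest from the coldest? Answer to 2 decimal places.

station 2: 246.3 K = -26.850 °C.
station 3: -21.1 °F = -29.500 °C.
Spread: (-26.850) − (-32.500) = 5.650 °C = 10.17 °F.

10.17 °F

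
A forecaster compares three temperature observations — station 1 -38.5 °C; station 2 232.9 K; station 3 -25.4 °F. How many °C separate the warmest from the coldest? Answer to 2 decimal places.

8.36 °C

station 2: 232.9 K = -40.250 °C.
station 3: -25.4 °F = -31.889 °C.
Spread: (-31.889) − (-40.250) = 8.361 °C.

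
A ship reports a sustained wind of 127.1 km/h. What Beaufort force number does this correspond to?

Beaufort force 12

127.1 km/h = 35.3 m/s, which is Beaufort 12 (hurricane force, ≥32.7 m/s).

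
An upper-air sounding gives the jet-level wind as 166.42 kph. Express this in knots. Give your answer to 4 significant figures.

89.86 kt

1 km/h = 0.539957 kt, so 166.42 × 0.539957 = 89.86 kt.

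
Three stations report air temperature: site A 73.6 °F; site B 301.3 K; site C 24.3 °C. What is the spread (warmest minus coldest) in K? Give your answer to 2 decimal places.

site A: 73.6 °F = 23.111 °C.
site B: 301.3 K = 28.150 °C.
Spread: 28.150 − 23.111 = 5.039 °C.

5.04 K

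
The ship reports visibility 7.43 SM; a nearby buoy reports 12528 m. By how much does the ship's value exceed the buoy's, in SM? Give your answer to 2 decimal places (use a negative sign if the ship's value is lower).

the buoy: 12528 m = 7.7845 SM.
Difference: 7.4300 − 7.7845 = -0.35 SM.

-0.35 SM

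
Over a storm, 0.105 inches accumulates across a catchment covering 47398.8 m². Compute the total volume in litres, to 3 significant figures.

Depth: 0.105 in × 25.4 = 2.667 mm.
1 mm over 1 m² is 1 L, so volume = 2.667 × 47398.8 = 126412.6 L ≈ 126000 L.

126000 litres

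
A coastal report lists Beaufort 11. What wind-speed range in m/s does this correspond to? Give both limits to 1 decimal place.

28.5 to 32.6 m/s

Beaufort 11 (violent storm) spans 28.5–32.6 m/s.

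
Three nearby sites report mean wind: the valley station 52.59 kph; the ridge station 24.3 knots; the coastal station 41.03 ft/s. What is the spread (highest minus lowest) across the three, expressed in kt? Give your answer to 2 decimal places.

the valley station: 52.59 km/h = 28.3963 kt.
the coastal station: 41.03 ft/s = 24.3096 kt.
Spread: 28.3963 − 24.3000 = 4.10 kt.

4.10 kt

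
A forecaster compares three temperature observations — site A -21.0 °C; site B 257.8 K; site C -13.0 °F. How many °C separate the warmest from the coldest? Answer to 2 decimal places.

9.65 °C

site B: 257.8 K = -15.350 °C.
site C: -13.0 °F = -25.000 °C.
Spread: (-15.350) − (-25.000) = 9.650 °C.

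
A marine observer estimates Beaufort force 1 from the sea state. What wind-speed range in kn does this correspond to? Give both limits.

1 to 3 kt

Beaufort 1 (light air) spans 1–3 knots.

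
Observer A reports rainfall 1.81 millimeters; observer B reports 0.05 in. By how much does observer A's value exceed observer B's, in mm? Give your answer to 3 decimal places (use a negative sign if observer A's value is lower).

observer B: 0.05 in = 1.27000 mm.
Difference: 1.81000 − 1.27000 = 0.540 mm.

0.540 mm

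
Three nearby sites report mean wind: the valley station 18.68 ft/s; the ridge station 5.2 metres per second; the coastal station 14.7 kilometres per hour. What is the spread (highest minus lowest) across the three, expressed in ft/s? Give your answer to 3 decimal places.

the ridge station: 5.2 m/s = 17.06037 ft/s.
the coastal station: 14.7 km/h = 13.39676 ft/s.
Spread: 18.68000 − 13.39676 = 5.283 ft/s.

5.283 ft/s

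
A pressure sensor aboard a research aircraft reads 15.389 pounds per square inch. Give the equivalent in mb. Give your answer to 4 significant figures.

1 psi = 68.9476 mb, so 15.389 × 68.9476 = 1061 mb.

1061 mb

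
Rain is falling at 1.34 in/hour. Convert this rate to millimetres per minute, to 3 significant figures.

1.34 in/hour × 25.4 mm/in × 0.0166667 hour/minute = 0.567 mm/minute.

0.567 mm/minute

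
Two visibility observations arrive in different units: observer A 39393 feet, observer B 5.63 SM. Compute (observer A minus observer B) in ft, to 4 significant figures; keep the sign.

9667 ft

observer B: 5.63 SM = 29726.40 ft.
Difference: 39393.00 − 29726.40 = 9667 ft.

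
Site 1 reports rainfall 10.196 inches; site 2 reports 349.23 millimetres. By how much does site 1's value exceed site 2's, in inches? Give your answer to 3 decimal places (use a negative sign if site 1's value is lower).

-3.553 in

site 2: 349.23 mm = 13.74921 in.
Difference: 10.19600 − 13.74921 = -3.553 in.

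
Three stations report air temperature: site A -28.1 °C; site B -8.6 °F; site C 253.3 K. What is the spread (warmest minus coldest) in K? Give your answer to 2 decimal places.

site B: -8.6 °F = -22.556 °C.
site C: 253.3 K = -19.850 °C.
Spread: (-19.850) − (-28.100) = 8.250 °C.

8.25 K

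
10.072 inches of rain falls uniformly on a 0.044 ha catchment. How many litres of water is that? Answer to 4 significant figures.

112600 litres

Depth: 10.072 in × 25.4 = 255.8288 mm.
Area: 0.044 ha = 440 m².
1 mm over 1 m² is 1 L, so volume = 255.8288 × 440 = 112564.67 L ≈ 112600 L.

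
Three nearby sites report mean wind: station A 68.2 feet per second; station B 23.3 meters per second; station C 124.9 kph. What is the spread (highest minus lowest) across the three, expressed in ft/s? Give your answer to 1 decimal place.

station B: 23.3 m/s = 76.444 ft/s.
station C: 124.9 km/h = 113.827 ft/s.
Spread: 113.827 − 68.200 = 45.6 ft/s.

45.6 ft/s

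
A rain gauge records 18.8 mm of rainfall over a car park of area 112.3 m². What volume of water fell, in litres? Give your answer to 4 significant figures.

1 mm over 1 m² is 1 L, so volume = 18.8 × 112.3 = 2111.24 L ≈ 2111 L.

2111 litres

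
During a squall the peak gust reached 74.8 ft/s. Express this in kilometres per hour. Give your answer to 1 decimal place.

1 ft/s = 1.09728 km/h, so 74.8 × 1.09728 = 82.1 km/h.

82.1 km/h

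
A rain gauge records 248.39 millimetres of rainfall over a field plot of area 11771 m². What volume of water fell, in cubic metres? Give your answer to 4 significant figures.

2924 cubic metres

1 mm over 1 m² is 1 L, so volume = 248.39 × 11771 = 2923798.7 L = 2924 m³.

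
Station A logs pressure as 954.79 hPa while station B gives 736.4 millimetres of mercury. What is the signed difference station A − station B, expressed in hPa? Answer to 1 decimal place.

-27.0 hPa

station B: 736.4 mmHg = 981.786 hPa.
Difference: 954.790 − 981.786 = -27.0 hPa.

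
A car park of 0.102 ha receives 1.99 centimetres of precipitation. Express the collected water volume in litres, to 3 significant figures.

20300 litres

Depth: 1.99 cm × 10 = 19.9 mm.
Area: 0.102 ha = 1020 m².
1 mm over 1 m² is 1 L, so volume = 19.9 × 1020 = 20298 L ≈ 20300 L.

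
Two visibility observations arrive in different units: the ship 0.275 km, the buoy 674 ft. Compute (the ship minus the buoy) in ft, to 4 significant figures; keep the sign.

the ship: 0.275 km = 902.231 ft.
Difference: 902.231 − 674.000 = 228.2 ft.

228.2 ft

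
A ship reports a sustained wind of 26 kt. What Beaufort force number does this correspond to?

Beaufort force 6

26 kt lies in the Beaufort 6 band (strong breeze, 22–27 kt).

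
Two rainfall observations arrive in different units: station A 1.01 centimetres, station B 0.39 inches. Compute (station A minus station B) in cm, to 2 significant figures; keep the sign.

station B: 0.39 in = 0.99060 cm.
Difference: 1.01000 − 0.99060 = 0.019 cm.

0.019 cm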